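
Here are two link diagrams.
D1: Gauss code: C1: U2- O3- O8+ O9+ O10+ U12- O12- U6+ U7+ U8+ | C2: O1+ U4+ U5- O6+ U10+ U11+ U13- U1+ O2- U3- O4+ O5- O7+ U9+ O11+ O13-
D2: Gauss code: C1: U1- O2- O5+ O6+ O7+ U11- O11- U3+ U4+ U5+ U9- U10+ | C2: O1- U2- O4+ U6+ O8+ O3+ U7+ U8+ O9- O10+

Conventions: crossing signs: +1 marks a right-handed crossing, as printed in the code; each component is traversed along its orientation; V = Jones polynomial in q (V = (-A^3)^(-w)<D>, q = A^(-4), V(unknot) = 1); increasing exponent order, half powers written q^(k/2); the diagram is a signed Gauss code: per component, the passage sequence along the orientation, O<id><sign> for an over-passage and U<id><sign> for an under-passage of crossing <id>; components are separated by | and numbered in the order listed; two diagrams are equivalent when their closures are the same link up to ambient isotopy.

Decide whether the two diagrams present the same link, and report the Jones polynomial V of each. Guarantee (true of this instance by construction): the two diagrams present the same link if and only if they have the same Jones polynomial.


equivalent: yes
D1 (bracket A^-1 + A^7; 13 crossings at w = +3): V = -q^(1/2) - q^(5/2)
V(D2) = -q^(1/2) - q^(5/2)  [11 crossings, <D> = A^-1 + A^7, w = +3]
observation: one V(q) for all 2 diagrams — one class (guaranteed)


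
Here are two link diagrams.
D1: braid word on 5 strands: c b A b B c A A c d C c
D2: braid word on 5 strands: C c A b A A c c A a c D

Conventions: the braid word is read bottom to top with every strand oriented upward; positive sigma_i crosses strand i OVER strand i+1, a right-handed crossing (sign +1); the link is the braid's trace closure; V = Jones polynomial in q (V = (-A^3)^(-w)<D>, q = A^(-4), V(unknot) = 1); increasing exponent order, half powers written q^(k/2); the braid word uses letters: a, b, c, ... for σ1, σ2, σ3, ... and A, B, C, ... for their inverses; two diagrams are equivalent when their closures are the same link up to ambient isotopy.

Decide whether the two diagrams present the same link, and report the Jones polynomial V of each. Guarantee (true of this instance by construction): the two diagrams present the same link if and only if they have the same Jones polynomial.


equivalent: yes
V(D1) = -q^-3 + q^-2 - q^-1 + 3 - q + q^2 - q^3  (w +2, c 12, <D> = -A^-6 + A^-2 - A^2 + 3A^6 - A^10 + A^14 - A^18)
D2 (bracket -A^-12 + A^-8 - A^-4 + 3 - A^4 + A^8 - A^12; 12 crossings at w = 0): V = -q^-3 + q^-2 - q^-1 + 3 - q + q^2 - q^3
why: D2 (12 crossings) and D1 (12) are Markov-related braid presentations


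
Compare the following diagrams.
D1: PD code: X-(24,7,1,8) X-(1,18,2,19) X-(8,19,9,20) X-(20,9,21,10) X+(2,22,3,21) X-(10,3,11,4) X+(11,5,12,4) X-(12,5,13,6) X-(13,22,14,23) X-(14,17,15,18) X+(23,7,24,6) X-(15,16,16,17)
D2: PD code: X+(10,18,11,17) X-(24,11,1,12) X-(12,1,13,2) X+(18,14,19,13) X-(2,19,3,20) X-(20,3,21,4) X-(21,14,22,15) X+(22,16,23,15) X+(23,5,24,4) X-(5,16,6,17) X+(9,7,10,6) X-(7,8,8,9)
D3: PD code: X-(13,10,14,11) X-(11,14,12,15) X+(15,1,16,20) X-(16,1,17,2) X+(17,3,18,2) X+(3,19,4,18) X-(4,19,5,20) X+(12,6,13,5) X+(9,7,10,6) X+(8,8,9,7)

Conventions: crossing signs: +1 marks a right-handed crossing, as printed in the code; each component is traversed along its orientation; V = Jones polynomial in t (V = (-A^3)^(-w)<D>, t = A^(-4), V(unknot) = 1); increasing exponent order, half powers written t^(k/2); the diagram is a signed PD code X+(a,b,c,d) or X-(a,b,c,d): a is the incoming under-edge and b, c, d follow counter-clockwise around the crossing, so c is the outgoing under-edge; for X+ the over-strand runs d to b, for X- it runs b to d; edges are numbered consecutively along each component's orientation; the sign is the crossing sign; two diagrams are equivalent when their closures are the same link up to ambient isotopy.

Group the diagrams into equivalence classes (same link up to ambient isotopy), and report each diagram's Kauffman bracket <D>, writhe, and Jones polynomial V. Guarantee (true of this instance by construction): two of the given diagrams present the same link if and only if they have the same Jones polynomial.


grouping into links: {D1} | {D2} | {D3}
V(D1) = -t^-6 + t^-5 - t^-4 + 2t^-3 - t^-2 + t^-1  (w -6, c 12, <D> = A^-14 - A^-10 + 2A^-6 - A^-2 + A^2 - A^6)
D2 (bracket A^-2 + A^6 - A^10; 12 crossings at w = -2): V = -t^-4 + t^-3 + t^-1
V(D3) = 1  [10 crossings, <D> = A^6, w = +2]
why: 3 values of V(t) split the 3 diagrams


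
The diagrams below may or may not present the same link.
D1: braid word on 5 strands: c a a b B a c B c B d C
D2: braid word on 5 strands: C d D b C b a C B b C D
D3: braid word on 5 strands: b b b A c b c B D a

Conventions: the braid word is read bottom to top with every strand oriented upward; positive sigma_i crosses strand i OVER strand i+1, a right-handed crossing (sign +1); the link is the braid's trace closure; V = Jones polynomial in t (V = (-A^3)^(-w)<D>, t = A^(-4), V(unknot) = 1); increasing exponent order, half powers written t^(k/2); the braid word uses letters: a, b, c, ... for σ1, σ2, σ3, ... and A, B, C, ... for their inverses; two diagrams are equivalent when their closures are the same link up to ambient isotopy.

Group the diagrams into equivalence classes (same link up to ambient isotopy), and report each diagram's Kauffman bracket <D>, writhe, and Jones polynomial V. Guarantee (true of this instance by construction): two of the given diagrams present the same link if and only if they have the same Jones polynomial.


classes: {D1} | {D2} | {D3}
V(D1) = t^-1 - 1 + 2t - 3t^2 + 3t^3 - 2t^4 + 2t^5 - t^6  [12 crossings, <D> = -A^-12 + 2A^-8 - 2A^-4 + 3 - 3A^4 + 2A^8 - A^12 + A^16, w = +4]
V(D2) = t^-5 - 2t^-4 + 2t^-3 - 2t^-2 + 2t^-1 - 1 + t  (w -2, c 12, <D> = A^-10 - A^-6 + 2A^-2 - 2A^2 + 2A^6 - 2A^10 + A^14)
V(D3) = t + t^3 - t^4  [10 crossings, <D> = -A^-4 + 1 + A^8, w = +4]
note: comparing 3 Jones polynomials yields 3 groups


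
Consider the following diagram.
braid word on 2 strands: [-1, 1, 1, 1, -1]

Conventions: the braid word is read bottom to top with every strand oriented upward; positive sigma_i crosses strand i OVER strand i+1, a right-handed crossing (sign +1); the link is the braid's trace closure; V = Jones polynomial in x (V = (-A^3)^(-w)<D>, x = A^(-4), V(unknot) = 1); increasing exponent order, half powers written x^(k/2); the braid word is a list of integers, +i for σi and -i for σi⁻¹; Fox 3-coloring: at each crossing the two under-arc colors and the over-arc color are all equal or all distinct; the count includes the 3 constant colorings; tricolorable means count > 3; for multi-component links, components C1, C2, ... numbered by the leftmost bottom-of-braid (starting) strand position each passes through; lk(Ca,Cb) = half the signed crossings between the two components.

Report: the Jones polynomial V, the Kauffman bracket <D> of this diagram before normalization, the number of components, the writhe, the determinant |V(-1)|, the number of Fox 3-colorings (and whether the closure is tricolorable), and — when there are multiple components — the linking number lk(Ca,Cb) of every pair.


V(x) = 1
bracket: -A^3, w = +1
1 component, writhe +1, over 5 crossings
det 1, colorings 3 of 3^5 — not tricolorable
observation: inverse pairs cancel, leaving σ1


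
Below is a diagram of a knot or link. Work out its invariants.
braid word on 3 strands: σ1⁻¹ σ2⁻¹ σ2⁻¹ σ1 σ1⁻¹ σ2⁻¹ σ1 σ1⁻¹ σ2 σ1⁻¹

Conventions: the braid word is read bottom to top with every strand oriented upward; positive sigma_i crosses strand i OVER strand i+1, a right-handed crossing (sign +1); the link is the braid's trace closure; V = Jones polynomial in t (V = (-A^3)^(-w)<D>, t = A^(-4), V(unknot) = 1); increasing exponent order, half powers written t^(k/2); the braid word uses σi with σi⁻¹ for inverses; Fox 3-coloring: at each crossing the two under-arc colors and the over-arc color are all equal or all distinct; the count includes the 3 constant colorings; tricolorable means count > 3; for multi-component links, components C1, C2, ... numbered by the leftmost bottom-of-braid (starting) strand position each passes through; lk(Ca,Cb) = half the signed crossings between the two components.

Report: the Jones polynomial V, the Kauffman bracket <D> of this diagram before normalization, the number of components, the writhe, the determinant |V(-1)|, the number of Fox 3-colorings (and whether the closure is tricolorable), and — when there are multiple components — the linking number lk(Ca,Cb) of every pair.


V(t) = t^-5 + 2t^-3 + t^-1
bracket: A^-8 + 2 + A^8, w = -4
3 components, writhe -4, over 10 crossings
lk(C1,C2) = -1
linking number lk(C1,C3) = -1
lk(C2,C3): 0
det 4, colorings 3 of 3^10 — not tricolorable
observation: inverse pairs cancel, leaving σ1⁻¹ σ2⁻¹ σ2⁻¹ σ1⁻¹


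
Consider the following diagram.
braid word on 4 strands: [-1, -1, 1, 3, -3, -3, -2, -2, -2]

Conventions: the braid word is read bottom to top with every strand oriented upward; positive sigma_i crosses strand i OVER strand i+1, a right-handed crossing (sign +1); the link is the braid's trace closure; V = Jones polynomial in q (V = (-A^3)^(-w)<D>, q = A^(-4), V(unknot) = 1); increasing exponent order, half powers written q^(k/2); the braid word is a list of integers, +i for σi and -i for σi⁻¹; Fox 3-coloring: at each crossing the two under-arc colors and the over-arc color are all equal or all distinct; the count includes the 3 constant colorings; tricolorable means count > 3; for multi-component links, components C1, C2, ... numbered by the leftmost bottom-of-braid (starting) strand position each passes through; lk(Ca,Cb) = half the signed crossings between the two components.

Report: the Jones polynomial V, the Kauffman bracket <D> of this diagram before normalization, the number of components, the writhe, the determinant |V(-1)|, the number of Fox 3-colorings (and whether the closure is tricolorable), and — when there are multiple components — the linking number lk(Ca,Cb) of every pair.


V = -q^-4 + q^-3 + q^-1
<D> = -A^-11 - A^-3 + A (w = -5)
1 component over 9 crossings, w = -5
9 Fox colorings among 3^9, |V(-1)| = 3: tricolorable
why: inverse pairs cancel, leaving σ1⁻¹ σ3⁻¹ σ2⁻¹ σ2⁻¹ σ2⁻¹


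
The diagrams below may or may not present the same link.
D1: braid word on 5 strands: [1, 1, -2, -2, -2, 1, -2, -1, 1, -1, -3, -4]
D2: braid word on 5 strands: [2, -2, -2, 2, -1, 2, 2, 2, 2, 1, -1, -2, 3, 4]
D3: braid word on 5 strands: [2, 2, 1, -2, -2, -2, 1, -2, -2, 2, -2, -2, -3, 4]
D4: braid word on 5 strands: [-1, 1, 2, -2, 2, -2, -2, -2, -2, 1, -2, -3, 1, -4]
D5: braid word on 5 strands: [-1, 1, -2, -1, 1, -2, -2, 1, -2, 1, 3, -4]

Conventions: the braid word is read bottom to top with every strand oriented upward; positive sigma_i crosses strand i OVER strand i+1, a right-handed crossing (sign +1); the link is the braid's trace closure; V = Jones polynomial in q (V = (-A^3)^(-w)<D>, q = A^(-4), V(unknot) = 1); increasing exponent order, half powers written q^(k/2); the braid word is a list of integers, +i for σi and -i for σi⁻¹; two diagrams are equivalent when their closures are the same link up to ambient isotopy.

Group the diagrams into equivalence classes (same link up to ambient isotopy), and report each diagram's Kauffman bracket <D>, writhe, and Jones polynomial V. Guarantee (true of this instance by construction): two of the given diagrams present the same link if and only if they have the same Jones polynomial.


equivalence classes: {D1, D3, D4, D5} | {D2}
D1 (bracket A^-16 - A^-12 + 2A^-8 - 2A^-4 + 2 - 2A^4 + A^8; 12 crossings at w = -4): V = q^-5 - 2q^-4 + 2q^-3 - 2q^-2 + 2q^-1 - 1 + q
V(D2) = q + q^3 - q^4  (w +4, c 14, <D> = -A^-4 + 1 + A^8)
V(D3) = q^-5 - 2q^-4 + 2q^-3 - 2q^-2 + 2q^-1 - 1 + q  (w -2, c 14, <D> = A^-10 - A^-6 + 2A^-2 - 2A^2 + 2A^6 - 2A^10 + A^14)
V(D4) = q^-5 - 2q^-4 + 2q^-3 - 2q^-2 + 2q^-1 - 1 + q  (w -4, c 14, <D> = A^-16 - A^-12 + 2A^-8 - 2A^-4 + 2 - 2A^4 + A^8)
V(D5) = q^-5 - 2q^-4 + 2q^-3 - 2q^-2 + 2q^-1 - 1 + q  [12 crossings, <D> = A^-10 - A^-6 + 2A^-2 - 2A^2 + 2A^6 - 2A^10 + A^14, w = -2]
observation: 2 classes among 5 diagrams; unequal V(q) rules out equality


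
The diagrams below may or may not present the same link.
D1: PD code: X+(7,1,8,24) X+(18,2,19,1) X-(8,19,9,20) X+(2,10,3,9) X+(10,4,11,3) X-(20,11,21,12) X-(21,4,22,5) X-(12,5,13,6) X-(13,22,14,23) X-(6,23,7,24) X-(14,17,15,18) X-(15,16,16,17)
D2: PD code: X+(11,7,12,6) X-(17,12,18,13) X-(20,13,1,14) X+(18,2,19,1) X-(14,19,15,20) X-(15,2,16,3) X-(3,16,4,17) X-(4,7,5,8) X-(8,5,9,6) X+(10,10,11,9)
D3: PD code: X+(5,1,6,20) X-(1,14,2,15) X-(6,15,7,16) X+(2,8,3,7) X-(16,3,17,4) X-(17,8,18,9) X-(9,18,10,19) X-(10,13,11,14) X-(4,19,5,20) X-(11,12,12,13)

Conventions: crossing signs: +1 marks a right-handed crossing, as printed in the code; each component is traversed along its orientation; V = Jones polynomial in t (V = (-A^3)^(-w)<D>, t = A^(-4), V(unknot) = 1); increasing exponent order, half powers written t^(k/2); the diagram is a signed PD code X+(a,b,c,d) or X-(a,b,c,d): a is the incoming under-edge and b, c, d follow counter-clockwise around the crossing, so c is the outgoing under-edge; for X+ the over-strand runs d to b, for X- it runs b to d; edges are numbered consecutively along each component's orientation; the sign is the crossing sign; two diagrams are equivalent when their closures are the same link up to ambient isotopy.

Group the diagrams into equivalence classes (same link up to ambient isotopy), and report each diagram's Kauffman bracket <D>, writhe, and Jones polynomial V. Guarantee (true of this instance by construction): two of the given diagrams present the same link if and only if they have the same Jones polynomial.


classes: {D1} | {D2, D3}
V(D1) = 1  [12 crossings, <D> = A^-12, w = -4]
V(D2) = -t^-6 + t^-5 - t^-4 + 2t^-3 - t^-2 + t^-1  (w -4, c 10, <D> = A^-8 - A^-4 + 2 - A^4 + A^8 - A^12)
V(D3) = -t^-6 + t^-5 - t^-4 + 2t^-3 - t^-2 + t^-1  (w -6, c 10, <D> = A^-14 - A^-10 + 2A^-6 - A^-2 + A^2 - A^6)
insight: 2 classes among 3 diagrams; unequal V(t) rules out equality


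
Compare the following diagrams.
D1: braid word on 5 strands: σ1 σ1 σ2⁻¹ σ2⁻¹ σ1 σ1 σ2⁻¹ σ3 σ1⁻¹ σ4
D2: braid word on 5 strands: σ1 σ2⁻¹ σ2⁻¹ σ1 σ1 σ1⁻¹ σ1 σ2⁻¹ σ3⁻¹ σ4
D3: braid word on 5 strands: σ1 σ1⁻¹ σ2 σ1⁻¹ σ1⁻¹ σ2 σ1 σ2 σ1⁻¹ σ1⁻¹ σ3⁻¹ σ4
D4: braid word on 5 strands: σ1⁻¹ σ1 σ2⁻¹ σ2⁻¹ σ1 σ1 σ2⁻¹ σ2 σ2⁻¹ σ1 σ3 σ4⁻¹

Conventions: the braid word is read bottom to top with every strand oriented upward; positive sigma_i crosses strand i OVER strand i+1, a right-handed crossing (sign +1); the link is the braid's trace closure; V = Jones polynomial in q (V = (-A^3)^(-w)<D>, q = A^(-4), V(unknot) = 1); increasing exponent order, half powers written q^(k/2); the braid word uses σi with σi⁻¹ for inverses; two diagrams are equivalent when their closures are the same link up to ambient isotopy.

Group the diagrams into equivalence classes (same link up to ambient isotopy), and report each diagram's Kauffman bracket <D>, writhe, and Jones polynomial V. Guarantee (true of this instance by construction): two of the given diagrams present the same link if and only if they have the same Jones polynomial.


grouping into links: {D1, D2, D4} | {D3}
V(D1) = -q^-3 + 2q^-2 - 2q^-1 + 3 - 2q + 2q^2 - q^3  (w +2, c 10, <D> = -A^-6 + 2A^-2 - 2A^2 + 3A^6 - 2A^10 + 2A^14 - A^18)
D2 (bracket -A^-12 + 2A^-8 - 2A^-4 + 3 - 2A^4 + 2A^8 - A^12; 10 crossings at w = 0): V = -q^-3 + 2q^-2 - 2q^-1 + 3 - 2q + 2q^2 - q^3
D3 (bracket A^-8 - A^-4 + 1 - A^4 + A^8; 12 crossings at w = 0): V = q^-2 - q^-1 + 1 - q + q^2
V(D4) = -q^-3 + 2q^-2 - 2q^-1 + 3 - 2q + 2q^2 - q^3  [12 crossings, <D> = -A^-12 + 2A^-8 - 2A^-4 + 3 - 2A^4 + 2A^8 - A^12, w = 0]
why: V(q) takes 2 values over 4 diagrams, fixing the grouping


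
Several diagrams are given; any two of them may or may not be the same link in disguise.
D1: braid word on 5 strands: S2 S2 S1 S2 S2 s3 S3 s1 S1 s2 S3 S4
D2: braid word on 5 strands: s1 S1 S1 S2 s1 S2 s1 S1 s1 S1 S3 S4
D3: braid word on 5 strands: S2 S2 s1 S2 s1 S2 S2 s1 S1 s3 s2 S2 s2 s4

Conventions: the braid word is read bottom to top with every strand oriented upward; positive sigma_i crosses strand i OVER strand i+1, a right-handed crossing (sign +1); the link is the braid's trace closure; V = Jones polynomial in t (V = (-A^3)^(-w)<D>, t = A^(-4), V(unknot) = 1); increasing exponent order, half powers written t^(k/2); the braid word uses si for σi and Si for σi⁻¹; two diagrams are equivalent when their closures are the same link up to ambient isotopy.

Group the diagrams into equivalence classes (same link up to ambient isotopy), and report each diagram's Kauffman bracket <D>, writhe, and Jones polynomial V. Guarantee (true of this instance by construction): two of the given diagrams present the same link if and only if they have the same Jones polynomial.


grouping into links: {D1} | {D2} | {D3}
V(D1) = -t^-4 + t^-3 + t^-1  (w -6, c 12, <D> = A^-14 + A^-6 - A^-2)
V(D2) = 1  [12 crossings, <D> = A^-12, w = -4]
D3 (bracket A^-4 - 1 + 2A^4 - 2A^8 + 2A^12 - 2A^16 + A^20; 14 crossings at w = 0): V = t^-5 - 2t^-4 + 2t^-3 - 2t^-2 + 2t^-1 - 1 + t
why: V(t) takes 3 values over 3 diagrams, fixing the grouping


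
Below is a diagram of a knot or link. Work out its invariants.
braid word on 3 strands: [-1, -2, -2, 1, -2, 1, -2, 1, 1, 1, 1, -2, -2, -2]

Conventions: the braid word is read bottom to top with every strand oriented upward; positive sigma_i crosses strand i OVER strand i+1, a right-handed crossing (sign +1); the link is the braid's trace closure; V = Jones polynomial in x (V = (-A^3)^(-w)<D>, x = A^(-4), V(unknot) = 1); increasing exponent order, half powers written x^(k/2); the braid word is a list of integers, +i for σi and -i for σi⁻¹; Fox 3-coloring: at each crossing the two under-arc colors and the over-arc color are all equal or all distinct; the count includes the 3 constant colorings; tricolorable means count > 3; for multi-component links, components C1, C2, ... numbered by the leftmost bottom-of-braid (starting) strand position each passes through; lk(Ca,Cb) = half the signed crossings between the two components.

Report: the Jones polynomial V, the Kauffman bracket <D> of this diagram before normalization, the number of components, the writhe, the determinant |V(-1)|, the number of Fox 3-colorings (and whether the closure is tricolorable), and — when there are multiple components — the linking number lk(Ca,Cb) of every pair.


Jones polynomial: V(x) = -x^-7 + 3x^-6 - 5x^-5 + 7x^-4 - 9x^-3 + 10x^-2 - 9x^-1 + 8 - 5x + 3x^2 - x^3
<D> = -A^-18 + 3A^-14 - 5A^-10 + 8A^-6 - 9A^-2 + 10A^2 - 9A^6 + 7A^10 - 5A^14 + 3A^18 - A^22; writhe -2
components 1, writhe -2 (14 crossings)
3-colorings: 3 of 3^14, det 61 — not tricolorable
note: det 61 = |V(-1)|; not divisible by 3, so not tricolorable


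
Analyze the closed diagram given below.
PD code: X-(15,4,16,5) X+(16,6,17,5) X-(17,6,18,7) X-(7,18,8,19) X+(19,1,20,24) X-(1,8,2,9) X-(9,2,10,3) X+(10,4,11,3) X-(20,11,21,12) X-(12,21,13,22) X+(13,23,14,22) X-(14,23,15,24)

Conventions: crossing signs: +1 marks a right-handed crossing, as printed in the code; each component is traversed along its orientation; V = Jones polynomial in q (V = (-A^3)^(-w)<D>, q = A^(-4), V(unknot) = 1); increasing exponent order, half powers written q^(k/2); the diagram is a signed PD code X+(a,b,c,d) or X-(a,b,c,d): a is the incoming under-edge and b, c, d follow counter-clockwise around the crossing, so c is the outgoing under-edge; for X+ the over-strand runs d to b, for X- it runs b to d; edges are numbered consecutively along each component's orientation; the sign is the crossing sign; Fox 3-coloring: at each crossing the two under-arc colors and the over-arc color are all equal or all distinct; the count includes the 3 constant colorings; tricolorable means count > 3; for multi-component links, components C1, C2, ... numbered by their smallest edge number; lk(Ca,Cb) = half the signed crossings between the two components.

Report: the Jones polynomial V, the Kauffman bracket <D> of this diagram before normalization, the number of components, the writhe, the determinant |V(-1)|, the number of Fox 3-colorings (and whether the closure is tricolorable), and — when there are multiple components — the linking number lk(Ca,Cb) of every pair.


V = -q^-6 + q^-5 - q^-4 + 2q^-3 - q^-2 + q^-1
<D> = A^-8 - A^-4 + 2 - A^4 + A^8 - A^12 (w = -4)
1 component over 12 crossings, w = -4
3 Fox colorings among 3^12, |V(-1)| = 7: not tricolorable
why: w = -4 shifts under R1 moves; the (-A^3)^(4) factor cancels that in V


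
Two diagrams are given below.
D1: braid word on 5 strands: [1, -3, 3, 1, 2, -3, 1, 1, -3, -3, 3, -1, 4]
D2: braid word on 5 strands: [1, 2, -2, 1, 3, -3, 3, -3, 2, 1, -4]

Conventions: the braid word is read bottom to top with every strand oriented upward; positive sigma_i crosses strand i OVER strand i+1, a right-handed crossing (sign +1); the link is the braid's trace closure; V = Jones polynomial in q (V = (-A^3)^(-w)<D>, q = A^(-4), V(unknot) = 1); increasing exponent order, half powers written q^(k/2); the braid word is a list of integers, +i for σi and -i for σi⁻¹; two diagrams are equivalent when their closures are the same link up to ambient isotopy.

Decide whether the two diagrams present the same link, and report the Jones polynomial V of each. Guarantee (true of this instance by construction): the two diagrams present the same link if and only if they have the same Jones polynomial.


equivalent: no
V(D1) = -q^(-3/2) - 2q^(1/2) + q^(3/2) - q^(5/2) + q^(7/2)  (w +3, c 13, <D> = -A^-5 + A^-1 - A^3 + 2A^7 + A^15)
V(D2) = -q^(1/2) - q^(3/2) - q^(5/2) + q^(9/2)  (w +3, c 11, <D> = -A^-9 + A^-1 + A^3 + A^7)
why: 2 classes among 2 diagrams; unequal V(q) rules out equality


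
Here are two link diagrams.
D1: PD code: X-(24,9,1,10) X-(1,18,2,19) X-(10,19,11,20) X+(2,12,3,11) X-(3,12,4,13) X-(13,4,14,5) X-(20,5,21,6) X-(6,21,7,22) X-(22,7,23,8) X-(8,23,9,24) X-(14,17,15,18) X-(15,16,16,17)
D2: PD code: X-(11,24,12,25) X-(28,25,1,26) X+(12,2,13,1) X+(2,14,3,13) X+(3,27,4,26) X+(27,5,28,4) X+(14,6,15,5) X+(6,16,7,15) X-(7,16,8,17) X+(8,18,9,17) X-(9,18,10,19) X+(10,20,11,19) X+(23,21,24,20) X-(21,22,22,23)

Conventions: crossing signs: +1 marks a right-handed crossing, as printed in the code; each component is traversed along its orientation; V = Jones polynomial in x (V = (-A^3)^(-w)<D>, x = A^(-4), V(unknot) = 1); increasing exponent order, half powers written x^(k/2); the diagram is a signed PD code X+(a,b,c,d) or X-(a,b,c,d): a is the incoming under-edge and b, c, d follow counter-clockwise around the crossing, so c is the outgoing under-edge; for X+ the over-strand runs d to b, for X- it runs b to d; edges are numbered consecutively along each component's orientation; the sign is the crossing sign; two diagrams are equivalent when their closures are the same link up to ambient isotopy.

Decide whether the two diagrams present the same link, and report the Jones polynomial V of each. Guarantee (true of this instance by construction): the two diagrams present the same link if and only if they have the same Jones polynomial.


equivalent: no
D1 (bracket A^-18 + A^-10 - A^-6 + A^-2 - A^2 + A^6 - A^10; 12 crossings at w = -10): V = -x^-10 + x^-9 - x^-8 + x^-7 - x^-6 + x^-5 + x^-3
D2 (bracket -A^-12 + A^-8 - A^-4 + 2 - A^4 + A^8; 14 crossings at w = +4): V = x - x^2 + 2x^3 - x^4 + x^5 - x^6
key observation: V(x) takes 2 values over 2 diagrams, fixing the grouping


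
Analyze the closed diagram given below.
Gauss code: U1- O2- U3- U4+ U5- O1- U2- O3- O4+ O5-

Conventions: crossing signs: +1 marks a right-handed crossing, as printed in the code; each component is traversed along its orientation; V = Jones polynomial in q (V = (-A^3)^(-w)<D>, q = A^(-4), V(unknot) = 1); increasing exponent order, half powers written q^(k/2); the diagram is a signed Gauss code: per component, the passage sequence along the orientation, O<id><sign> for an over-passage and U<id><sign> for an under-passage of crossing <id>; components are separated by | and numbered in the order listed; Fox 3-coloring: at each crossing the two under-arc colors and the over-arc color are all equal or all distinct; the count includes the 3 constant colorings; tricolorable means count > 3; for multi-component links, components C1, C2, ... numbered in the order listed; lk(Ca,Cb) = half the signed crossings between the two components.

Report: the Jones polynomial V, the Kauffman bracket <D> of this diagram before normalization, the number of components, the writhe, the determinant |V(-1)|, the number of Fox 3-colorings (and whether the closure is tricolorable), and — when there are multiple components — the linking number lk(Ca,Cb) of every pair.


V(q) = -q^-4 + q^-3 + q^-1
bracket: -A^-5 - A^3 + A^7, w = -3
1 component, writhe -3, over 5 crossings
det 3, colorings 9 of 3^5 — tricolorable
observation: the span of V is 3, forcing >= 3 crossings in any diagram


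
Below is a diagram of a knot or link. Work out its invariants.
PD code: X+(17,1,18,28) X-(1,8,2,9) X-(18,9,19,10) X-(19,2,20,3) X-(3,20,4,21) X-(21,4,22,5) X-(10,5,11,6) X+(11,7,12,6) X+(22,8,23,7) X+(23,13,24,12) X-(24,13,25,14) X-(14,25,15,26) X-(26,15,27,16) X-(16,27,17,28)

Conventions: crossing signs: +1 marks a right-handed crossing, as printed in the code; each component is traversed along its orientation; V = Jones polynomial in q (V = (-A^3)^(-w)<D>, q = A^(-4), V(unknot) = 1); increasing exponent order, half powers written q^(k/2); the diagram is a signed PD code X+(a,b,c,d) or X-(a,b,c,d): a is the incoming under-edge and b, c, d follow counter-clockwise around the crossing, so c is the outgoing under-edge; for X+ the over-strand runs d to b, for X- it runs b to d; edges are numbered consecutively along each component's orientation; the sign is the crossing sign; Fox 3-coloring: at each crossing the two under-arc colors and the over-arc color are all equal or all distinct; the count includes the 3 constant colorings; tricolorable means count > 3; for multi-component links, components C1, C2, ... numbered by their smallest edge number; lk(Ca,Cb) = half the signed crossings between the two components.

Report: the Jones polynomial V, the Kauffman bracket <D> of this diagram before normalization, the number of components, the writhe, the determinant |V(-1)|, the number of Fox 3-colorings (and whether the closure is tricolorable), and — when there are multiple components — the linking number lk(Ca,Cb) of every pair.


V = -q^-7 + q^-6 - q^-5 + q^-4 + q^-2
<D> = A^-10 + A^-2 - A^2 + A^6 - A^10 (w = -6)
1 component over 14 crossings, w = -6
3 Fox colorings among 3^14, |V(-1)| = 5: not tricolorable
why: det 5 = |V(-1)|; not divisible by 3, so not tricolorable


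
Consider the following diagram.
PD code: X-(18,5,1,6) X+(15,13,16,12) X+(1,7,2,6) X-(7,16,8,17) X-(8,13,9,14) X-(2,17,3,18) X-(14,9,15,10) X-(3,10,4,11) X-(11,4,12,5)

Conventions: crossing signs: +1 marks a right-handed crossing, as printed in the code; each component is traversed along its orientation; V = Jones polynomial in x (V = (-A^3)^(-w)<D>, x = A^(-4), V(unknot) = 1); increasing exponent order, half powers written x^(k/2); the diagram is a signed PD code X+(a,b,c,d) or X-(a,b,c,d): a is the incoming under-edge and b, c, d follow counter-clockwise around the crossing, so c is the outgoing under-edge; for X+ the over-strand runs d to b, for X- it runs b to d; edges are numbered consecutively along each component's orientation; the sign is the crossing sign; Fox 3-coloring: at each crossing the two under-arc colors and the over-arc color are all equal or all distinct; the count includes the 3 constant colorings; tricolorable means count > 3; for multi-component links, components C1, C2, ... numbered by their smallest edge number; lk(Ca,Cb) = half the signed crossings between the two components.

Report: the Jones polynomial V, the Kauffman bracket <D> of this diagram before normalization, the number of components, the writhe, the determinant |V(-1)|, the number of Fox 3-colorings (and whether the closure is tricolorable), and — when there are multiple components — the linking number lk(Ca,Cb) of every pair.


Jones polynomial: V(x) = -x^-6 + x^-5 - x^-4 + 2x^-3 - x^-2 + x^-1
<D> = -A^-11 + A^-7 - 2A^-3 + A - A^5 + A^9; writhe -5
components 1, writhe -5 (9 crossings)
3-colorings: 3 of 3^9, det 7 — not tricolorable
note: w = -5 (over 9 crossings) is diagram-only; (-A^3)^(5) removes it from V


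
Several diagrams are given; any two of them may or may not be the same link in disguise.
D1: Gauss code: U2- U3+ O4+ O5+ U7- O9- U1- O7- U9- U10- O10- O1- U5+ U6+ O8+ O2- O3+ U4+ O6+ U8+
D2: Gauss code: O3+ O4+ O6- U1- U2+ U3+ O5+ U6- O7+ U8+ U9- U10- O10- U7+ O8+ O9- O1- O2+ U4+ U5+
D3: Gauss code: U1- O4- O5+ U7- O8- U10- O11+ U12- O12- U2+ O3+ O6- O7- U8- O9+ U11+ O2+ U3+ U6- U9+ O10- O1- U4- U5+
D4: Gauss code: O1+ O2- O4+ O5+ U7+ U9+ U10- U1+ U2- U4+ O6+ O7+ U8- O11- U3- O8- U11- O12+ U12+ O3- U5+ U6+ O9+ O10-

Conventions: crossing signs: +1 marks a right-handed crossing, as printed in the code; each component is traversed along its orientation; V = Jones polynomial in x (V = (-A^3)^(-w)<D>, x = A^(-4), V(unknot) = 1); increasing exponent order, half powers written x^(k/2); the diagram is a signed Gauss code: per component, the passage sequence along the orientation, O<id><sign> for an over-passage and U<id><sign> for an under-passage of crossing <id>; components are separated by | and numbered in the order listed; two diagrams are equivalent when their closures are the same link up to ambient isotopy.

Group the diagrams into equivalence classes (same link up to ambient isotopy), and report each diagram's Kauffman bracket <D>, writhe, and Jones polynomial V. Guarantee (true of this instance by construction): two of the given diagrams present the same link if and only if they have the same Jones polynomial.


grouping into links: {D1, D4} | {D2} | {D3}
V(D1) = -x^-3 + x^-2 - x^-1 + 3 - x + x^2 - x^3  (w 0, c 10, <D> = -A^-12 + A^-8 - A^-4 + 3 - A^4 + A^8 - A^12)
V(D2) = 1  (w +2, c 10, <D> = A^6)
D3 (bracket -A^-18 + 2A^-14 - 2A^-10 + 3A^-6 - 2A^-2 + 2A^2 - A^6; 12 crossings at w = -2): V = -x^-3 + 2x^-2 - 2x^-1 + 3 - 2x + 2x^2 - x^3
V(D4) = -x^-3 + x^-2 - x^-1 + 3 - x + x^2 - x^3  (w +2, c 12, <D> = -A^-6 + A^-2 - A^2 + 3A^6 - A^10 + A^14 - A^18)
why: V(x) takes 3 values over 4 diagrams, fixing the grouping


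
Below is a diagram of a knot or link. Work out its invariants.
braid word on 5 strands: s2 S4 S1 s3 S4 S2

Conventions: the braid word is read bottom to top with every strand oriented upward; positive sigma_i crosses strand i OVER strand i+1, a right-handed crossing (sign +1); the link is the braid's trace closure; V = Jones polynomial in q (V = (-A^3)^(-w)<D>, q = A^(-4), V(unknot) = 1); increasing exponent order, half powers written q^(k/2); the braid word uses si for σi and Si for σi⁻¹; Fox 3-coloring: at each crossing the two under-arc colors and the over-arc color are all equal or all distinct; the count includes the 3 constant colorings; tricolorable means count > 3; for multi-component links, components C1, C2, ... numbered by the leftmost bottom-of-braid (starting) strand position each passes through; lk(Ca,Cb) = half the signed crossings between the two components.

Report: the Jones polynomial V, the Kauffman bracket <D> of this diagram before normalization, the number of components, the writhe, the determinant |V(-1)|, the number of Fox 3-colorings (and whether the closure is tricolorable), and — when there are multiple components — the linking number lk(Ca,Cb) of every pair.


V = q^-3 + q^-2 + q^-1 + 1
<D> = A^-6 + A^-2 + A^2 + A^6 (w = -2)
3 components over 6 crossings, w = -2
lk(C1,C2): 0
lk(C1,C3) = 0
linking number lk(C2,C3) = -1
9 Fox colorings among 3^6, |V(-1)| = 0: tricolorable
why: the span of V is 3, within the link bound 6 + 3 - 1


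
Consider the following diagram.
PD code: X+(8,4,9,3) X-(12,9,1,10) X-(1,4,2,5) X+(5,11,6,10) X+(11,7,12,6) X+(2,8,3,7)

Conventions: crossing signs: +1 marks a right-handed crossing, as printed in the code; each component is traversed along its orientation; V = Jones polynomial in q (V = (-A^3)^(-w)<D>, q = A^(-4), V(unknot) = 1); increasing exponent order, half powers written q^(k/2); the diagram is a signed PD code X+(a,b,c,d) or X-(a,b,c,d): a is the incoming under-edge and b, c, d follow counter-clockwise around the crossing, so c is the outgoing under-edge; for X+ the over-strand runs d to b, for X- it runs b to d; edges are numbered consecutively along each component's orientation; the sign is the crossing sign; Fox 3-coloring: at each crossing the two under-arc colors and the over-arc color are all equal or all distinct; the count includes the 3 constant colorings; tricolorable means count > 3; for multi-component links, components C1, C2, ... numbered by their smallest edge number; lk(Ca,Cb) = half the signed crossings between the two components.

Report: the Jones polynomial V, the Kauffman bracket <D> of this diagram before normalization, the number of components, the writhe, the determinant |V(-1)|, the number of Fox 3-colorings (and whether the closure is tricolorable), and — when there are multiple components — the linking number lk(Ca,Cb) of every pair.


V = q + q^3 - q^4
<D> = -A^-10 + A^-6 + A^2 (w = +2)
1 component over 6 crossings, w = +2
9 Fox colorings among 3^6, |V(-1)| = 3: tricolorable
why: the span of V is 3, forcing >= 3 crossings in any diagram


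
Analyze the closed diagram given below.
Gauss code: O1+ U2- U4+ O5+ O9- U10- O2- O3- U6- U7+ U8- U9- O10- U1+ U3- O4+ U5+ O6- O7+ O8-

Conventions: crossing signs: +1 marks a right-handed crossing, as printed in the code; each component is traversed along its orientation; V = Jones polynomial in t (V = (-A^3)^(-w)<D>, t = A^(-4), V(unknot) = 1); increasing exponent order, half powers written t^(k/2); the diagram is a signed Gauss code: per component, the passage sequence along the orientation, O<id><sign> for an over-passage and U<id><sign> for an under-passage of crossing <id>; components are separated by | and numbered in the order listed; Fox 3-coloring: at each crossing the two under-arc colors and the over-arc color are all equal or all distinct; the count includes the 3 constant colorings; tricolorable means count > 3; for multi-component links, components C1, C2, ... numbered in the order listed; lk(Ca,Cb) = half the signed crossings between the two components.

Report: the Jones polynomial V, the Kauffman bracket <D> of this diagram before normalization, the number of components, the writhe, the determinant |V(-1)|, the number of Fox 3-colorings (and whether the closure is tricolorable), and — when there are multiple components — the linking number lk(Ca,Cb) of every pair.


V = -t^-5 + t^-4 - t^-3 + 2t^-2 - t^-1 + 2 - t
<D> = -A^-10 + 2A^-6 - A^-2 + 2A^2 - A^6 + A^10 - A^14 (w = -2)
1 component over 10 crossings, w = -2
9 Fox colorings among 3^10, |V(-1)| = 9: tricolorable
why: V spans 6 powers of t: at least 6 crossings in any diagram


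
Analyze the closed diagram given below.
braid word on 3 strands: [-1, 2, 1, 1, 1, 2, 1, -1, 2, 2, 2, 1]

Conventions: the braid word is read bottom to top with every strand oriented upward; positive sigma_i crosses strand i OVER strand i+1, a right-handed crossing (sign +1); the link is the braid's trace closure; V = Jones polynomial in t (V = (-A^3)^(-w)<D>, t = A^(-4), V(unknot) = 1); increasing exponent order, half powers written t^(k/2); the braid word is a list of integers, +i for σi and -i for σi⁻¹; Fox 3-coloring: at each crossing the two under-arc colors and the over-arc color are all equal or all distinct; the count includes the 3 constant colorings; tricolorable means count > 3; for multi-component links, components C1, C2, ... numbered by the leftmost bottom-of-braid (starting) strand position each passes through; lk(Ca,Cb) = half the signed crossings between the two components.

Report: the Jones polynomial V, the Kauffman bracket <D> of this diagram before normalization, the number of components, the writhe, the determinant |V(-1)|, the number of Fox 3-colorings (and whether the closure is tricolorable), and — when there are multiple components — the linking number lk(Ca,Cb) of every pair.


V = t^3 + 2t^5 - 2t^6 + 2t^7 - 3t^8 + 2t^9 - 2t^10 + t^11
<D> = A^-20 - 2A^-16 + 2A^-12 - 3A^-8 + 2A^-4 - 2 + 2A^4 + A^12 (w = +8)
1 component over 12 crossings, w = +8
9 Fox colorings among 3^12, |V(-1)| = 15: tricolorable
why: |V(-1)| = 15: so tricolorable, since 3 divides 15


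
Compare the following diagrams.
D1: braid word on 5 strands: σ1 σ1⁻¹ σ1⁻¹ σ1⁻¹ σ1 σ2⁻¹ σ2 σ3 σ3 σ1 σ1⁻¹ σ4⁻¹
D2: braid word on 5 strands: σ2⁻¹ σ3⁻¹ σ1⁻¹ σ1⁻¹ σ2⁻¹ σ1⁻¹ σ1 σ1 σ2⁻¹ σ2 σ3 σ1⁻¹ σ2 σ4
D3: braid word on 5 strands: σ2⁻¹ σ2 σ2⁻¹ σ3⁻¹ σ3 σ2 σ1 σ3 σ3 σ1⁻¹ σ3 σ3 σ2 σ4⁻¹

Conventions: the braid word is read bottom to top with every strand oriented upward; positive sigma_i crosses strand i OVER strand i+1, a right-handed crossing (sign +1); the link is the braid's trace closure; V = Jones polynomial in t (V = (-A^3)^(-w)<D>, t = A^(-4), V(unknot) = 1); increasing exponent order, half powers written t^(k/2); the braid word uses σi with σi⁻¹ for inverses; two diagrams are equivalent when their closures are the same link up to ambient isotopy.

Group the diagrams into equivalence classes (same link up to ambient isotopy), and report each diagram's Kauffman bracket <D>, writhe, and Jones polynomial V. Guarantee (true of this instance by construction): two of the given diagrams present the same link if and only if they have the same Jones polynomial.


equivalence classes: {D1} | {D2} | {D3}
D1 (bracket A^-12 + A^-8 + A^-4 + 1; 12 crossings at w = 0): V = 1 + t + t^2 + t^3
V(D2) = t^-3 + t^-2 + t^-1 + 1  (w -2, c 14, <D> = A^-6 + A^-2 + A^2 + A^6)
V(D3) = t + t^2 + t^3 + t^6  (w +4, c 14, <D> = A^-12 + 1 + A^4 + A^8)
observation: V(t) takes 3 values over 3 diagrams, fixing the grouping


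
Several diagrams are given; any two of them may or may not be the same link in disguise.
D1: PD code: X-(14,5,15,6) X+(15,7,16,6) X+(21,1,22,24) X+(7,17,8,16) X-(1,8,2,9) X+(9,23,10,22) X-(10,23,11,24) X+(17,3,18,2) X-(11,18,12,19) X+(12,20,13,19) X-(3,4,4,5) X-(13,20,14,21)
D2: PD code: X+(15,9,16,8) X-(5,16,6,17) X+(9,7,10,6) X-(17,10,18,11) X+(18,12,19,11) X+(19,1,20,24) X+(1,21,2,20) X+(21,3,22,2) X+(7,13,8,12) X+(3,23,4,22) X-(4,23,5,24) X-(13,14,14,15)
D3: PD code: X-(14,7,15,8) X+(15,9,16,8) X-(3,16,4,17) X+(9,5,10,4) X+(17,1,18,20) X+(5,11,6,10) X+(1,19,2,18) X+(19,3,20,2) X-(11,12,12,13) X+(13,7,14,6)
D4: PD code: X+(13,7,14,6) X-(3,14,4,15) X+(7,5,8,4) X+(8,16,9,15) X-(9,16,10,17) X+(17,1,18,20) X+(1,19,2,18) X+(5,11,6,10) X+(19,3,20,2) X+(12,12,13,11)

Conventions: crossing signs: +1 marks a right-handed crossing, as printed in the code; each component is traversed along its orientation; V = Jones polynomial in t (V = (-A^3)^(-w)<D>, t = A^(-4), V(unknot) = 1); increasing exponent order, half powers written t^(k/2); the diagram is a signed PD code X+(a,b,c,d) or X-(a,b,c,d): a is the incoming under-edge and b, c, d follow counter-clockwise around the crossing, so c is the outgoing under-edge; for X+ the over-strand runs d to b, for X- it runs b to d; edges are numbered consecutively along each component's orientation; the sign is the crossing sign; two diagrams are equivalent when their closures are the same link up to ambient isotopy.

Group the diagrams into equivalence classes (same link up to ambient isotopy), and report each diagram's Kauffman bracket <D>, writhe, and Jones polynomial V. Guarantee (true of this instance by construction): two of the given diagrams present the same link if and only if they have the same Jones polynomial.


equivalence classes: {D1} | {D2, D3, D4}
D1 (bracket A^-8 - A^-4 + 1 - A^4 + A^8; 12 crossings at w = 0): V = t^-2 - t^-1 + 1 - t + t^2
V(D2) = t^2 + 2t^4 - 2t^5 + t^6 - 2t^7 + t^8  (w +4, c 12, <D> = A^-20 - 2A^-16 + A^-12 - 2A^-8 + 2A^-4 + A^4)
D3 (bracket A^-20 - 2A^-16 + A^-12 - 2A^-8 + 2A^-4 + A^4; 10 crossings at w = +4): V = t^2 + 2t^4 - 2t^5 + t^6 - 2t^7 + t^8
D4 (bracket A^-14 - 2A^-10 + A^-6 - 2A^-2 + 2A^2 + A^10; 10 crossings at w = +6): V = t^2 + 2t^4 - 2t^5 + t^6 - 2t^7 + t^8
observation: 2 classes among 4 diagrams; unequal V(t) rules out equality
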